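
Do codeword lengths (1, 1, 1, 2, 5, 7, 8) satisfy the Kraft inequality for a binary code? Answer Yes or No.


Kraft sum = sum(2^(-l_i)) = 1.793, need <= 1. Result: violated (a binary prefix-free code with these lengths cannot exist)

No


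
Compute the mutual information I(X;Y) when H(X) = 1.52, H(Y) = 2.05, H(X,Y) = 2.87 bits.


I(X;Y) = H(X) + H(Y) - H(X,Y) = 1.52 + 2.05 - 2.87 = 0.7

0.7 bits


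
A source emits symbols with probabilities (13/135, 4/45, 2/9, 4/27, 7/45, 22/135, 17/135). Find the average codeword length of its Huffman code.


Huffman construction (repeatedly merge the two least-probable nodes; each merge adds 1 bit to every symbol beneath it): 4/45 + 13/135 = 5/27; 17/135 + 4/27 = 37/135; 7/45 + 22/135 = 43/135; 5/27 + 2/9 = 11/27; 37/135 + 43/135 = 16/27; 11/27 + 16/27 = 1. Resulting codeword lengths (in the order the probabilities were given): (3, 3, 2, 3, 3, 3, 3). L_avg = sum(p_i * l_i) = 13/135*3 + 4/45*3 + 2/9*2 + 4/27*3 + 7/45*3 + 22/135*3 + 17/135*3 = 25/9 = 2.7778

2.7778 bits


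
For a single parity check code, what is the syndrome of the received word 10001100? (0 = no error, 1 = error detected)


Syndrome = XOR of all bits = 1 XOR 0 XOR 0 XOR 0 XOR 1 XOR 1 XOR 0 XOR 0 = 1

1


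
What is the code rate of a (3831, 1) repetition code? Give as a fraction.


Rate = k/n = 1/3831

1/3831


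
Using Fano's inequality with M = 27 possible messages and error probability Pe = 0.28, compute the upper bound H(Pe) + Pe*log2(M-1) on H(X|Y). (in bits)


H(Pe) = -Pe*log2(Pe) - (1-Pe)*log2(1-Pe) = -0.28*log2(0.28) - 0.72*log2(0.72) = 0.514220 + 0.341230 = 0.8555. Pe*log2(M-1) = 0.28*log2(26) = 1.316123. Bound = H(Pe) + Pe*log2(M-1) = 0.514220 + 0.341230 + 1.316123 = 2.1716

2.1716 bits


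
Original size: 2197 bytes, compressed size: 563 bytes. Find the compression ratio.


Ratio = original / compressed = 2197 / 563 = 3.9023

3.9023


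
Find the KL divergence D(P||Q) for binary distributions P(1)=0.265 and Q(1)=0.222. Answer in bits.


KL = p*log2(p/q) + (1-p)*log2((1-p)/(1-q)) = 0.265*log2(0.265/0.222) + 0.735*log2(0.735/0.778) = 0.0074

0.0074 bits


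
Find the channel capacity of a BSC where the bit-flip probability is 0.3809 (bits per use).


H(p) = -p*log2(p) - (1-p)*log2(1-p) = -0.3809*log2(0.3809) - 0.6191*log2(0.6191) = 0.530409 + 0.428266 = 0.9587. C = 1 - H(p) = 1 - 0.9587 = 0.0413

0.0413 bits


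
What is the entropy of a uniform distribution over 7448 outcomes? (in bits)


H = log2(n) = log2(7448) = 12.8626

12.8626 bits


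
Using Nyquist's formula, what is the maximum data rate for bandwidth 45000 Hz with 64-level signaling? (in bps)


Rate = 2 * B * log2(M) = 2 * 45000 * 6.0 = 540000.0

540000.0 bps


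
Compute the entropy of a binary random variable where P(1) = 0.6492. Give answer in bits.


H = -p*log2(p) - (1-p)*log2(1-p). -0.6492*log2(0.6492) = 0.404624; -0.3508*log2(0.3508) = 0.530157. H = 0.404624 + 0.530157 = 0.9348

0.9348 bits


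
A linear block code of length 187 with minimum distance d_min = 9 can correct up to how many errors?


Correction capability = floor((d-1)/2) = floor((9-1)/2) = 4

4 errors


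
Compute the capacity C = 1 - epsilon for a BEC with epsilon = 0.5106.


C = 1 - epsilon = 1 - 0.5106 = 0.4894

0.4894 bits


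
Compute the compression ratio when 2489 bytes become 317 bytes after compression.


Ratio = original / compressed = 2489 / 317 = 7.8517

7.8517


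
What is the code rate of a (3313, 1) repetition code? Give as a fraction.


Rate = k/n = 1/3313

1/3313


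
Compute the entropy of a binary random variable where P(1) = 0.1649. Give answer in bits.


H = -p*log2(p) - (1-p)*log2(1-p). -0.1649*log2(0.1649) = 0.428796; -0.8351*log2(0.8351) = 0.217109. H = 0.428796 + 0.217109 = 0.6459

0.6459 bits


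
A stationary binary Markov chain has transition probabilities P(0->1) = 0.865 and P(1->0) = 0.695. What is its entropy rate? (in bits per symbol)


Stationary distribution: pi_0 = p10/(p01+p10) = 0.4455, pi_1 = 0.5545. Entropy rate H' = pi_0*H(p01) + pi_1*H(p10) = 0.4455*0.571 + 0.5545*0.8873 = 0.7464

0.7464 bits/symbol


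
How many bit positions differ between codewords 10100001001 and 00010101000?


Count differing positions: ^ . ^ ^ . ^ . . . . ^ = 5 differences

5


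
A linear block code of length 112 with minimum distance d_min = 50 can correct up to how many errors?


Correction capability = floor((d-1)/2) = floor((50-1)/2) = 24

24 errors


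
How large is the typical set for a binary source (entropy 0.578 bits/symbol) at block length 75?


log2|A_typical| = nH = 75 * 0.578 = 43.35, so |A_typical| ~ 2^43.35 = 1.121e+13

1.121e+13


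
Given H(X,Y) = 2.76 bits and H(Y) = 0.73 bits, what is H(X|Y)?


H(X|Y) = H(X,Y) - H(Y) = 2.76 - 0.73 = 2.03

2.03 bits


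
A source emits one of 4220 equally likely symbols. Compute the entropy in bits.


H = log2(n) = log2(4220) = 12.043

12.043 bits


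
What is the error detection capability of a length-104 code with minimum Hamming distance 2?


Detection capability = d_min - 1 = 2 - 1 = 1

1 errors


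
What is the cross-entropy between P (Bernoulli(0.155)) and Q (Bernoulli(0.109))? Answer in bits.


H(P,Q) = -p*log2(q) - (1-p)*log2(1-q). -0.155*log2(0.109) = 0.495628; -0.845*log2(0.891) = 0.140695. H(P,Q) = 0.495628 + 0.140695 = 0.6363

0.6363 bits


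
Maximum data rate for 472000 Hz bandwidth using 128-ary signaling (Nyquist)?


Rate = 2 * B * log2(M) = 2 * 472000 * 7.0 = 6608000.0

6608000.0 bps


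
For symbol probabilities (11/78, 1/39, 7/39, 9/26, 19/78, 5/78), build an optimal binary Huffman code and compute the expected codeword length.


Huffman construction (repeatedly merge the two least-probable nodes; each merge adds 1 bit to every symbol beneath it): 1/39 + 5/78 = 7/78; 7/78 + 11/78 = 3/13; 7/39 + 3/13 = 16/39; 19/78 + 9/26 = 23/39; 16/39 + 23/39 = 1. Resulting codeword lengths (in the order the probabilities were given): (3, 4, 2, 2, 2, 4). L_avg = sum(p_i * l_i) = 11/78*3 + 1/39*4 + 7/39*2 + 9/26*2 + 19/78*2 + 5/78*4 = 181/78 = 2.3205

2.3205 bits


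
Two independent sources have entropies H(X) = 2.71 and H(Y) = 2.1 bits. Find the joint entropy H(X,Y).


For independent variables, H(X,Y) = H(X) + H(Y) = 2.71 + 2.1 = 4.81

4.81 bits


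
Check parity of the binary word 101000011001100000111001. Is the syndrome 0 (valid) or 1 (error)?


Syndrome = XOR of all bits = 1 XOR 0 XOR 1 XOR 0 XOR 0 XOR 0 XOR 0 XOR 1 XOR 1 XOR 0 XOR 0 XOR 1 XOR 1 XOR 0 XOR 0 XOR 0 XOR 0 XOR 0 XOR 1 XOR 1 XOR 1 XOR 0 XOR 0 XOR 1 = 0

0


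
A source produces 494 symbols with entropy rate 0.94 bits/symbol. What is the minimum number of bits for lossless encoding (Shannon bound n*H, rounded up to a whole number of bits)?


Minimum bits >= n * H = 494 * 0.94 = 464.36, rounded up to a whole number of bits = 465

465 bits


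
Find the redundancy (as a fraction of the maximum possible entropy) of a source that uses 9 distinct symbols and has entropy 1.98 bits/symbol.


H_max = log2(K) = log2(9) = 3.1699 bits/symbol. Redundancy = 1 - H/H_max = 1 - 1.98/3.1699 = 1 - 0.6246 = 0.3754

0.3754


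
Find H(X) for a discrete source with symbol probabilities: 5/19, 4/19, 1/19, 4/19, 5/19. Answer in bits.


H = -sum(p_i * log2(p_i)). Terms: -(5/19)*log2(5/19) = 0.506842; -(4/19)*log2(4/19) = 0.473248; -(1/19)*log2(1/19) = 0.223575; -(4/19)*log2(4/19) = 0.473248; -(5/19)*log2(5/19) = 0.506842. H = 0.506842 + 0.473248 + 0.223575 + 0.473248 + 0.506842 = 2.1838

2.1838 bits


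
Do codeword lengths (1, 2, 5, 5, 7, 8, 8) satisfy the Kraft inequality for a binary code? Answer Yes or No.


Kraft sum = sum(2^(-l_i)) = 0.8281, need <= 1. Result: satisfied (a binary prefix-free code with these lengths exists)

Yes


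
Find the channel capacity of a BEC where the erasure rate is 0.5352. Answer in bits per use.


C = 1 - epsilon = 1 - 0.5352 = 0.4648

0.4648 bits


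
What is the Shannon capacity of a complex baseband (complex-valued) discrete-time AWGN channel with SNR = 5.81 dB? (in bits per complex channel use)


SNR_linear = 10^(5.81/10) = 3.8107; C = log2(1 + SNR_linear) = log2(1 + 3.8107) = 2.2662

2.2662 bits/channel use


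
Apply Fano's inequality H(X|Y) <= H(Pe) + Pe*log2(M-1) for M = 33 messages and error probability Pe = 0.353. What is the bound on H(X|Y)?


H(Pe) = -Pe*log2(Pe) - (1-Pe)*log2(1-Pe) = -0.353*log2(0.353) - 0.647*log2(0.647) = 0.530298 + 0.406421 = 0.9367. Pe*log2(M-1) = 0.353*log2(32) = 1.765000. Bound = H(Pe) + Pe*log2(M-1) = 0.530298 + 0.406421 + 1.765000 = 2.7017

2.7017 bits


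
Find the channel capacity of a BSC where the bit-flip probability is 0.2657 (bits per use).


H(p) = -p*log2(p) - (1-p)*log2(1-p) = -0.2657*log2(0.2657) - 0.7343*log2(0.7343) = 0.508053 + 0.327174 = 0.8352. C = 1 - H(p) = 1 - 0.8352 = 0.1648

0.1648 bits


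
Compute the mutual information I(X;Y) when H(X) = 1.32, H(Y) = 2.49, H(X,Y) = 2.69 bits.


I(X;Y) = H(X) + H(Y) - H(X,Y) = 1.32 + 2.49 - 2.69 = 1.12

1.12 bits


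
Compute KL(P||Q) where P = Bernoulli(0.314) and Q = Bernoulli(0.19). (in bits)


KL = p*log2(p/q) + (1-p)*log2((1-p)/(1-q)) = 0.314*log2(0.314/0.19) + 0.686*log2(0.686/0.81) = 0.0631

0.0631 bits


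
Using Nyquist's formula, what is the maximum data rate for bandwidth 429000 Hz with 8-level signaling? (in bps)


Rate = 2 * B * log2(M) = 2 * 429000 * 3.0 = 2574000.0

2574000.0 bps


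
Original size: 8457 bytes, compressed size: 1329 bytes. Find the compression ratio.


Ratio = original / compressed = 8457 / 1329 = 6.3634

6.3634


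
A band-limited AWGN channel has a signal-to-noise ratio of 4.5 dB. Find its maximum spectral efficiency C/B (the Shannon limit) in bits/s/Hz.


SNR_linear = 10^(4.5/10) = 2.8184; C/B = log2(1 + SNR_linear) = log2(1 + 2.8184) = 1.933

1.933 bits/s/Hz


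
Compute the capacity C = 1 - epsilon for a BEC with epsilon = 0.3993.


C = 1 - epsilon = 1 - 0.3993 = 0.6007

0.6007 bits


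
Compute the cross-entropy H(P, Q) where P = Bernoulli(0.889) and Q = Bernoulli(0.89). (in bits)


H(P,Q) = -p*log2(q) - (1-p)*log2(1-q). -0.889*log2(0.89) = 0.149461; -0.111*log2(0.11) = 0.353471. H(P,Q) = 0.149461 + 0.353471 = 0.5029

0.5029 bits


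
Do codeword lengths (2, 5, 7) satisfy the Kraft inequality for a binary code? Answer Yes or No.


Kraft sum = sum(2^(-l_i)) = 0.2891, need <= 1. Result: satisfied (a binary prefix-free code with these lengths exists)

Yes


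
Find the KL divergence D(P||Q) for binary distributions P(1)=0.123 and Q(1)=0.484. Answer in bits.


KL = p*log2(p/q) + (1-p)*log2((1-p)/(1-q)) = 0.123*log2(0.123/0.484) + 0.877*log2(0.877/0.516) = 0.428

0.428 bits


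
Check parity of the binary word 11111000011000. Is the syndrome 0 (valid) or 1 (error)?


Syndrome = XOR of all bits = 1 XOR 1 XOR 1 XOR 1 XOR 1 XOR 0 XOR 0 XOR 0 XOR 0 XOR 1 XOR 1 XOR 0 XOR 0 XOR 0 = 1

1


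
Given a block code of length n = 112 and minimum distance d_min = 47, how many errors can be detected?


Detection capability = d_min - 1 = 47 - 1 = 46

46 errors


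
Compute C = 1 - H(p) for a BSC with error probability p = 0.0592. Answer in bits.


H(p) = -p*log2(p) - (1-p)*log2(1-p) = -0.0592*log2(0.0592) - 0.9408*log2(0.9408) = 0.241433 + 0.082828 = 0.3243. C = 1 - H(p) = 1 - 0.3243 = 0.6757

0.6757 bits


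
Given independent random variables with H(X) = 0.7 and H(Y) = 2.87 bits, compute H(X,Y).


For independent variables, H(X,Y) = H(X) + H(Y) = 0.7 + 2.87 = 3.57

3.57 bits


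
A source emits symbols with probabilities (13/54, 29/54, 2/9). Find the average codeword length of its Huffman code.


Huffman construction (repeatedly merge the two least-probable nodes; each merge adds 1 bit to every symbol beneath it): 2/9 + 13/54 = 25/54; 25/54 + 29/54 = 1. Resulting codeword lengths (in the order the probabilities were given): (2, 1, 2). L_avg = sum(p_i * l_i) = 13/54*2 + 29/54*1 + 2/9*2 = 79/54 = 1.463

1.463 bits


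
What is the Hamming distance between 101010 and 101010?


Count differing positions: . . . . . . = 0 differences

0


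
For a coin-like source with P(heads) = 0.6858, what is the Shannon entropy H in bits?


H = -p*log2(p) - (1-p)*log2(1-p). -0.6858*log2(0.6858) = 0.373171; -0.3142*log2(0.3142) = 0.524791. H = 0.373171 + 0.524791 = 0.898

0.898 bits


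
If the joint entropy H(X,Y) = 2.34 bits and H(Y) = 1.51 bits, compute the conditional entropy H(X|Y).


H(X|Y) = H(X,Y) - H(Y) = 2.34 - 1.51 = 0.83

0.83 bits


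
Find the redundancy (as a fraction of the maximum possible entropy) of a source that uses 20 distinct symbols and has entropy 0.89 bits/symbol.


H_max = log2(K) = log2(20) = 4.3219 bits/symbol. Redundancy = 1 - H/H_max = 1 - 0.89/4.3219 = 1 - 0.2059 = 0.7941

0.7941


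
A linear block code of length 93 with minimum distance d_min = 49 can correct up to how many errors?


Correction capability = floor((d-1)/2) = floor((49-1)/2) = 24

24 errors


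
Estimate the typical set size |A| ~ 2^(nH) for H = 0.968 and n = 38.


log2|A_typical| = nH = 38 * 0.968 = 36.784, so |A_typical| ~ 2^36.784 = 1.183e+11

1.183e+11


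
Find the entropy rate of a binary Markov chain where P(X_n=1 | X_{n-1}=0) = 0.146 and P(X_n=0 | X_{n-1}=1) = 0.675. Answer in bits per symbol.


Stationary distribution: pi_0 = p10/(p01+p10) = 0.8222, pi_1 = 0.1778. Entropy rate H' = pi_0*H(p01) + pi_1*H(p10) = 0.8222*0.5997 + 0.1778*0.9097 = 0.6549

0.6549 bits/symbol


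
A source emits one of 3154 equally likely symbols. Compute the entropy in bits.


H = log2(n) = log2(3154) = 11.623

11.623 bits


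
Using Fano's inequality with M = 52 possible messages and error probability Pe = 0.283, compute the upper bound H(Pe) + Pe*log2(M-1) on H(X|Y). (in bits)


H(Pe) = -Pe*log2(Pe) - (1-Pe)*log2(1-Pe) = -0.283*log2(0.283) - 0.717*log2(0.717) = 0.515379 + 0.344128 = 0.8595. Pe*log2(M-1) = 0.283*log2(51) = 1.605296. Bound = H(Pe) + Pe*log2(M-1) = 0.515379 + 0.344128 + 1.605296 = 2.4648

2.4648 bits


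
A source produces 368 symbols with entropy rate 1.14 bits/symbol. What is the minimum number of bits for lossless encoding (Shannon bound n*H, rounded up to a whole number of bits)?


Minimum bits >= n * H = 368 * 1.14 = 419.52, rounded up to a whole number of bits = 420

420 bits


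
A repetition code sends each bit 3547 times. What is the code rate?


Rate = k/n = 1/3547

1/3547


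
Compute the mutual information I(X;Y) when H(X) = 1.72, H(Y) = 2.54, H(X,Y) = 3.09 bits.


I(X;Y) = H(X) + H(Y) - H(X,Y) = 1.72 + 2.54 - 3.09 = 1.17

1.17 bits


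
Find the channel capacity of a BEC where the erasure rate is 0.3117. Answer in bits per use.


C = 1 - epsilon = 1 - 0.3117 = 0.6883

0.6883 bits


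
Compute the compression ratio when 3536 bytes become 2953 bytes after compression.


Ratio = original / compressed = 3536 / 2953 = 1.1974

1.1974


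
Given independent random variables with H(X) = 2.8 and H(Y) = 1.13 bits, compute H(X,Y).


For independent variables, H(X,Y) = H(X) + H(Y) = 2.8 + 1.13 = 3.93

3.93 bits


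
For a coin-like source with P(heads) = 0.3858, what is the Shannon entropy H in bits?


H = -p*log2(p) - (1-p)*log2(1-p). -0.3858*log2(0.3858) = 0.530118; -0.6142*log2(0.6142) = 0.431917. H = 0.530118 + 0.431917 = 0.962

0.962 bits


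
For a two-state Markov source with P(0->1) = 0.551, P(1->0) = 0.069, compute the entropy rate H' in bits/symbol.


Stationary distribution: pi_0 = p10/(p01+p10) = 0.1113, pi_1 = 0.8887. Entropy rate H' = pi_0*H(p01) + pi_1*H(p10) = 0.1113*0.9925 + 0.8887*0.3622 = 0.4323

0.4323 bits/symbol


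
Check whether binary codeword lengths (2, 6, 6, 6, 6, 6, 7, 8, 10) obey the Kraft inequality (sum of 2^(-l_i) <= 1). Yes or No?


Kraft sum = sum(2^(-l_i)) = 0.3408, need <= 1. Result: satisfied (a binary prefix-free code with these lengths exists)

Yes


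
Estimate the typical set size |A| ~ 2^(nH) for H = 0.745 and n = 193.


log2|A_typical| = nH = 193 * 0.745 = 143.785, so |A_typical| ~ 2^143.785 = 1.921e+43

1.921e+43


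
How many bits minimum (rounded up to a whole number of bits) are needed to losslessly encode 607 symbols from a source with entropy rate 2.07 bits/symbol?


Minimum bits >= n * H = 607 * 2.07 = 1256.49, rounded up to a whole number of bits = 1257

1257 bits


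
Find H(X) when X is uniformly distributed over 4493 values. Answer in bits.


H = log2(n) = log2(4493) = 12.1335

12.1335 bits


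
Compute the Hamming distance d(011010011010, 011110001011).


Count differing positions: . . . ^ . . . ^ . . . ^ = 3 differences

3


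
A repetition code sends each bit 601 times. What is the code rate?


Rate = k/n = 1/601

1/601


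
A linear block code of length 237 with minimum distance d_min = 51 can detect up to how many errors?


Detection capability = d_min - 1 = 51 - 1 = 50

50 errors


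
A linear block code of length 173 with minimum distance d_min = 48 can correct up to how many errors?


Correction capability = floor((d-1)/2) = floor((48-1)/2) = 23

23 errors


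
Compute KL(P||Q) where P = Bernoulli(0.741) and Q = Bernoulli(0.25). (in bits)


KL = p*log2(p/q) + (1-p)*log2((1-p)/(1-q)) = 0.741*log2(0.741/0.25) + 0.259*log2(0.259/0.75) = 0.7643

0.7643 bits


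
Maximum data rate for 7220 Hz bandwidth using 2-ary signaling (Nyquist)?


Rate = 2 * B * log2(M) = 2 * 7220 * 1.0 = 14440.0

14440.0 bps


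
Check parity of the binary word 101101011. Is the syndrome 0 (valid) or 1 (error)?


Syndrome = XOR of all bits = 1 XOR 0 XOR 1 XOR 1 XOR 0 XOR 1 XOR 0 XOR 1 XOR 1 = 0

0


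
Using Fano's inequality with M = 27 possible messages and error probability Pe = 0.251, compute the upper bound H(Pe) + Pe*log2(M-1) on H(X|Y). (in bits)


H(Pe) = -Pe*log2(Pe) - (1-Pe)*log2(1-Pe) = -0.251*log2(0.251) - 0.749*log2(0.749) = 0.500554 + 0.312305 = 0.8129. Pe*log2(M-1) = 0.251*log2(26) = 1.179810. Bound = H(Pe) + Pe*log2(M-1) = 0.500554 + 0.312305 + 1.179810 = 1.9927

1.9927 bits


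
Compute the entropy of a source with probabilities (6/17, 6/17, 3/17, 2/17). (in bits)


H = -sum(p_i * log2(p_i)). Terms: -(6/17)*log2(6/17) = 0.530294; -(6/17)*log2(6/17) = 0.530294; -(3/17)*log2(3/17) = 0.441618; -(2/17)*log2(2/17) = 0.363231. H = 0.530294 + 0.530294 + 0.441618 + 0.363231 = 1.8654

1.8654 bits


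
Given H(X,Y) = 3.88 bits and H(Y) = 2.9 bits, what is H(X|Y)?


H(X|Y) = H(X,Y) - H(Y) = 3.88 - 2.9 = 0.98

0.98 bits


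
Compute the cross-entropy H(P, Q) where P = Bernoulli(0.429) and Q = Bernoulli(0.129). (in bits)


H(P,Q) = -p*log2(q) - (1-p)*log2(1-q). -0.429*log2(0.129) = 1.267505; -0.571*log2(0.871) = 0.113775. H(P,Q) = 1.267505 + 0.113775 = 1.3813

1.3813 bits


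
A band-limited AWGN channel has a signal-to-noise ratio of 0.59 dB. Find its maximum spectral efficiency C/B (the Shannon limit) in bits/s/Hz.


SNR_linear = 10^(0.59/10) = 1.1455; C/B = log2(1 + SNR_linear) = log2(1 + 1.1455) = 1.1013

1.1013 bits/s/Hz


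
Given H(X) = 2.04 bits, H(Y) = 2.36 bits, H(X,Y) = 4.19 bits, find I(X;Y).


I(X;Y) = H(X) + H(Y) - H(X,Y) = 2.04 + 2.36 - 4.19 = 0.21

0.21 bits


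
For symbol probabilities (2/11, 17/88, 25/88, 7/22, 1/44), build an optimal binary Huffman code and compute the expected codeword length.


Huffman construction (repeatedly merge the two least-probable nodes; each merge adds 1 bit to every symbol beneath it): 1/44 + 2/11 = 9/44; 17/88 + 9/44 = 35/88; 25/88 + 7/22 = 53/88; 35/88 + 53/88 = 1. Resulting codeword lengths (in the order the probabilities were given): (3, 2, 2, 2, 3). L_avg = sum(p_i * l_i) = 2/11*3 + 17/88*2 + 25/88*2 + 7/22*2 + 1/44*3 = 97/44 = 2.2045

2.2045 bits


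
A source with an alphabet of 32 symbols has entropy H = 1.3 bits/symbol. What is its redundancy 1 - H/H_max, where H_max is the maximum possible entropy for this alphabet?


H_max = log2(K) = log2(32) = 5.0 bits/symbol. Redundancy = 1 - H/H_max = 1 - 1.3/5.0 = 1 - 0.26 = 0.74

0.74


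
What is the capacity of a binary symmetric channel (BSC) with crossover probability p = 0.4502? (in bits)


H(p) = -p*log2(p) - (1-p)*log2(1-p) = -0.4502*log2(0.4502) - 0.5498*log2(0.5498) = 0.518343 + 0.474489 = 0.9928. C = 1 - H(p) = 1 - 0.9928 = 0.0072

0.0072 bits


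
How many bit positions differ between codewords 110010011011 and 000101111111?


Count differing positions: ^ ^ . ^ ^ ^ ^ . . ^ . . = 7 differences

7


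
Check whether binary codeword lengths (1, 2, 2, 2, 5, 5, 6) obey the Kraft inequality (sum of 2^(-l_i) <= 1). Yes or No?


Kraft sum = sum(2^(-l_i)) = 1.3281, need <= 1. Result: violated (a binary prefix-free code with these lengths cannot exist)

No


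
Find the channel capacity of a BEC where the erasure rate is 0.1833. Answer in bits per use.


C = 1 - epsilon = 1 - 0.1833 = 0.8167

0.8167 bits


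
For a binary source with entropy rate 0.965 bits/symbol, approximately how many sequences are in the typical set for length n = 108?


log2|A_typical| = nH = 108 * 0.965 = 104.22, so |A_typical| ~ 2^104.22 = 2.362e+31

2.362e+31


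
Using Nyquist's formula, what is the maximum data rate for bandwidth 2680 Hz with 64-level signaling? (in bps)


Rate = 2 * B * log2(M) = 2 * 2680 * 6.0 = 32160.0

32160.0 bps


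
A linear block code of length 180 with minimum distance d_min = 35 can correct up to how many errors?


Correction capability = floor((d-1)/2) = floor((35-1)/2) = 17

17 errors


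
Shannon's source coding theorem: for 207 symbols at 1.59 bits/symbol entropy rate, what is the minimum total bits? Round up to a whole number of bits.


Minimum bits >= n * H = 207 * 1.59 = 329.13, rounded up to a whole number of bits = 330

330 bits


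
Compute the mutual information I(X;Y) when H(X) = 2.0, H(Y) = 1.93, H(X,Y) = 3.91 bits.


I(X;Y) = H(X) + H(Y) - H(X,Y) = 2.0 + 1.93 - 3.91 = 0.02

0.02 bits


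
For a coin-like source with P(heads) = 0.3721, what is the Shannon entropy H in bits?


H = -p*log2(p) - (1-p)*log2(1-p). -0.3721*log2(0.3721) = 0.530703; -0.6279*log2(0.6279) = 0.421568. H = 0.530703 + 0.421568 = 0.9523

0.9523 bits


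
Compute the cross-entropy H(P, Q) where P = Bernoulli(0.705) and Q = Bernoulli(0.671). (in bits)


H(P,Q) = -p*log2(q) - (1-p)*log2(1-q). -0.705*log2(0.671) = 0.405809; -0.295*log2(0.329) = 0.473133. H(P,Q) = 0.405809 + 0.473133 = 0.8789

0.8789 bits


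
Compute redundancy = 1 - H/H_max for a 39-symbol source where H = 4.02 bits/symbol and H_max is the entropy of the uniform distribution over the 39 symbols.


H_max = log2(K) = log2(39) = 5.2854 bits/symbol. Redundancy = 1 - H/H_max = 1 - 4.02/5.2854 = 1 - 0.7606 = 0.2394

0.2394


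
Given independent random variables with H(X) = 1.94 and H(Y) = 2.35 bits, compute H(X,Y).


For independent variables, H(X,Y) = H(X) + H(Y) = 1.94 + 2.35 = 4.29

4.29 bits


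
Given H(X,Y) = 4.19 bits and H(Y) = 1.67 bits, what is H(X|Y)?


H(X|Y) = H(X,Y) - H(Y) = 4.19 - 1.67 = 2.52

2.52 bits


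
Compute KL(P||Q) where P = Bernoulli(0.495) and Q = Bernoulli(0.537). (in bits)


KL = p*log2(p/q) + (1-p)*log2((1-p)/(1-q)) = 0.495*log2(0.495/0.537) + 0.505*log2(0.505/0.463) = 0.0051

0.0051 bits


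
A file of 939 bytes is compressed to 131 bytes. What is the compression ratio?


Ratio = original / compressed = 939 / 131 = 7.1679

7.1679


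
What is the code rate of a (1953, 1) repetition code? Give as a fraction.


Rate = k/n = 1/1953

1/1953


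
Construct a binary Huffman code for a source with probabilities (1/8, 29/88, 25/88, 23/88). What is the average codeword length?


Huffman construction (repeatedly merge the two least-probable nodes; each merge adds 1 bit to every symbol beneath it): 1/8 + 23/88 = 17/44; 25/88 + 29/88 = 27/44; 17/44 + 27/44 = 1. Resulting codeword lengths (in the order the probabilities were given): (2, 2, 2, 2). L_avg = sum(p_i * l_i) = 1/8*2 + 29/88*2 + 25/88*2 + 23/88*2 = 2

2.0 bits


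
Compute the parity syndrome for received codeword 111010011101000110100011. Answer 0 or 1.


Syndrome = XOR of all bits = 1 XOR 1 XOR 1 XOR 0 XOR 1 XOR 0 XOR 0 XOR 1 XOR 1 XOR 1 XOR 0 XOR 1 XOR 0 XOR 0 XOR 0 XOR 1 XOR 1 XOR 0 XOR 1 XOR 0 XOR 0 XOR 0 XOR 1 XOR 1 = 1

1


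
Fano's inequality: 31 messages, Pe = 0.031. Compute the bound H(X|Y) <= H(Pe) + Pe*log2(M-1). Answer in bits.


H(Pe) = -Pe*log2(Pe) - (1-Pe)*log2(1-Pe) = -0.031*log2(0.031) - 0.969*log2(0.969) = 0.155359 + 0.044023 = 0.1994. Pe*log2(M-1) = 0.031*log2(30) = 0.152114. Bound = H(Pe) + Pe*log2(M-1) = 0.155359 + 0.044023 + 0.152114 = 0.3515

0.3515 bits


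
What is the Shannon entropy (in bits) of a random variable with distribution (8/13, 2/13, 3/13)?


H = -sum(p_i * log2(p_i)). Terms: -(8/13)*log2(8/13) = 0.431040; -(2/13)*log2(2/13) = 0.415452; -(3/13)*log2(3/13) = 0.488187. H = 0.431040 + 0.415452 + 0.488187 = 1.3347

1.3347 bits


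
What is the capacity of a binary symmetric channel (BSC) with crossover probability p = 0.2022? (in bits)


H(p) = -p*log2(p) - (1-p)*log2(1-p) = -0.2022*log2(0.2022) - 0.7978*log2(0.7978) = 0.466303 + 0.260004 = 0.7263. C = 1 - H(p) = 1 - 0.7263 = 0.2737

0.2737 bits


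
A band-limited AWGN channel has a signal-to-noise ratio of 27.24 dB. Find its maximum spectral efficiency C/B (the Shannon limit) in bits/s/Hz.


SNR_linear = 10^(27.24/10) = 529.6634; C/B = log2(1 + SNR_linear) = log2(1 + 529.6634) = 9.0517

9.0517 bits/s/Hz


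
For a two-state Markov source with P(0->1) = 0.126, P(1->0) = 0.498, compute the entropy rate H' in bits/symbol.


Stationary distribution: pi_0 = p10/(p01+p10) = 0.7981, pi_1 = 0.2019. Entropy rate H' = pi_0*H(p01) + pi_1*H(p10) = 0.7981*0.5464 + 0.2019*1.0 = 0.638

0.638 bits/symbol


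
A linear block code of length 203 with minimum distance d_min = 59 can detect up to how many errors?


Detection capability = d_min - 1 = 59 - 1 = 58

58 errors


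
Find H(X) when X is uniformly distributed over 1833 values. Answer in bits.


H = log2(n) = log2(1833) = 10.84

10.84 bits


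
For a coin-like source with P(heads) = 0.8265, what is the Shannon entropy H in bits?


H = -p*log2(p) - (1-p)*log2(1-p). -0.8265*log2(0.8265) = 0.227216; -0.1735*log2(0.1735) = 0.438433. H = 0.227216 + 0.438433 = 0.6656

0.6656 bits


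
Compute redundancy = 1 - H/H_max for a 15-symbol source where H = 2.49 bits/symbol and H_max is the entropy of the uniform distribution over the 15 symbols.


H_max = log2(K) = log2(15) = 3.9069 bits/symbol. Redundancy = 1 - H/H_max = 1 - 2.49/3.9069 = 1 - 0.6373 = 0.3627

0.3627


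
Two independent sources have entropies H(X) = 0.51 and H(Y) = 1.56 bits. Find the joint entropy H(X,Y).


For independent variables, H(X,Y) = H(X) + H(Y) = 0.51 + 1.56 = 2.07

2.07 bits


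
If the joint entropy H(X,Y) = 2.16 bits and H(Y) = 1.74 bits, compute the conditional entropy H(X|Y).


H(X|Y) = H(X,Y) - H(Y) = 2.16 - 1.74 = 0.42

0.42 bits


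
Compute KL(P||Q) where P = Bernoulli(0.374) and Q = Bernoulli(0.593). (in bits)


KL = p*log2(p/q) + (1-p)*log2((1-p)/(1-q)) = 0.374*log2(0.374/0.593) + 0.626*log2(0.626/0.407) = 0.1401

0.1401 bits


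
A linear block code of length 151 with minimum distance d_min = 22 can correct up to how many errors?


Correction capability = floor((d-1)/2) = floor((22-1)/2) = 10

10 errors


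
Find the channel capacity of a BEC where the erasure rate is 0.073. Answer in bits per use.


C = 1 - epsilon = 1 - 0.073 = 0.927

0.927 bits


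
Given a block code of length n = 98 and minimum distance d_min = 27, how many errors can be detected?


Detection capability = d_min - 1 = 27 - 1 = 26

26 errors


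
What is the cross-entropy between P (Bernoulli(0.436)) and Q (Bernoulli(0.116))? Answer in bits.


H(P,Q) = -p*log2(q) - (1-p)*log2(1-q). -0.436*log2(0.116) = 1.355002; -0.564*log2(0.884) = 0.100325. H(P,Q) = 1.355002 + 0.100325 = 1.4553

1.4553 bits


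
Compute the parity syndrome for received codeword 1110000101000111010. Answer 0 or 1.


Syndrome = XOR of all bits = 1 XOR 1 XOR 1 XOR 0 XOR 0 XOR 0 XOR 0 XOR 1 XOR 0 XOR 1 XOR 0 XOR 0 XOR 0 XOR 1 XOR 1 XOR 1 XOR 0 XOR 1 XOR 0 = 1

1


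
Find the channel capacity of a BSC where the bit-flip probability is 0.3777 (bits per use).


H(p) = -p*log2(p) - (1-p)*log2(1-p) = -0.3777*log2(0.3777) - 0.6223*log2(0.6223) = 0.530550 + 0.425851 = 0.9564. C = 1 - H(p) = 1 - 0.9564 = 0.0436

0.0436 bits


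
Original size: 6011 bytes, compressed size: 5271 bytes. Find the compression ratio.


Ratio = original / compressed = 6011 / 5271 = 1.1404

1.1404


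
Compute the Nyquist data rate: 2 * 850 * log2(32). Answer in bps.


Rate = 2 * B * log2(M) = 2 * 850 * 5.0 = 8500.0

8500.0 bps


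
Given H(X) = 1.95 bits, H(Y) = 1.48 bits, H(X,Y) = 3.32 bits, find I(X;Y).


I(X;Y) = H(X) + H(Y) - H(X,Y) = 1.95 + 1.48 - 3.32 = 0.11

0.11 bits


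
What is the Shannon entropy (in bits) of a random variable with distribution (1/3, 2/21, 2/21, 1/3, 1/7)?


H = -sum(p_i * log2(p_i)). Terms: -(1/3)*log2(1/3) = 0.528321; -(2/21)*log2(2/21) = 0.323078; -(2/21)*log2(2/21) = 0.323078; -(1/3)*log2(1/3) = 0.528321; -(1/7)*log2(1/7) = 0.401051. H = 0.528321 + 0.323078 + 0.323078 + 0.528321 + 0.401051 = 2.1038

2.1038 bits


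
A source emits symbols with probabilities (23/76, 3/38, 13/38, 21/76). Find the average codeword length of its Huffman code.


Huffman construction (repeatedly merge the two least-probable nodes; each merge adds 1 bit to every symbol beneath it): 3/38 + 21/76 = 27/76; 23/76 + 13/38 = 49/76; 27/76 + 49/76 = 1. Resulting codeword lengths (in the order the probabilities were given): (2, 2, 2, 2). L_avg = sum(p_i * l_i) = 23/76*2 + 3/38*2 + 13/38*2 + 21/76*2 = 2

2.0 bits


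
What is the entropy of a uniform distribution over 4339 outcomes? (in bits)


H = log2(n) = log2(4339) = 12.0831

12.0831 bits


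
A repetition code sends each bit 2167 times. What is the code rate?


Rate = k/n = 1/2167

1/2167


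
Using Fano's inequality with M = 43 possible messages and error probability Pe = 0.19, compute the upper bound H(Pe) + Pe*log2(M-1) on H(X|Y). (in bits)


H(Pe) = -Pe*log2(Pe) - (1-Pe)*log2(1-Pe) = -0.19*log2(0.19) - 0.81*log2(0.81) = 0.455226 + 0.246245 = 0.7015. Pe*log2(M-1) = 0.19*log2(42) = 1.024540. Bound = H(Pe) + Pe*log2(M-1) = 0.455226 + 0.246245 + 1.024540 = 1.726

1.726 bits


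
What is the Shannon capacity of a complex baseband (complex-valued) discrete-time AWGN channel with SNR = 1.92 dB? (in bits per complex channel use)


SNR_linear = 10^(1.92/10) = 1.556; C = log2(1 + SNR_linear) = log2(1 + 1.556) = 1.3539

1.3539 bits/channel use


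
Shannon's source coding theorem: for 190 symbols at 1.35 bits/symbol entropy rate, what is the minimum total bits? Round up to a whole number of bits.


Minimum bits >= n * H = 190 * 1.35 = 256.5, rounded up to a whole number of bits = 257

257 bits


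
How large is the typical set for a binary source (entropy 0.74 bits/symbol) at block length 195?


log2|A_typical| = nH = 195 * 0.74 = 144.3, so |A_typical| ~ 2^144.3 = 2.746e+43

2.746e+43


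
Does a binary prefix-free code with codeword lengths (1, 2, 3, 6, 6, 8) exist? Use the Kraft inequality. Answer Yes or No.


Kraft sum = sum(2^(-l_i)) = 0.9102, need <= 1. Result: satisfied (a binary prefix-free code with these lengths exists)

Yes


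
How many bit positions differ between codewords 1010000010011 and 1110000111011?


Count differing positions: . ^ . . . . . ^ . ^ . . . = 3 differences

3


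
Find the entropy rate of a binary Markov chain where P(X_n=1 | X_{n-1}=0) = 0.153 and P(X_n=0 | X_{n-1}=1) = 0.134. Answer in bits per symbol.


Stationary distribution: pi_0 = p10/(p01+p10) = 0.4669, pi_1 = 0.5331. Entropy rate H' = pi_0*H(p01) + pi_1*H(p10) = 0.4669*0.6173 + 0.5331*0.5683 = 0.5912

0.5912 bits/symbol


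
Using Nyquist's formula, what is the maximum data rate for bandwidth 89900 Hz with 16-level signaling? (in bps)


Rate = 2 * B * log2(M) = 2 * 89900 * 4.0 = 719200.0

719200.0 bps


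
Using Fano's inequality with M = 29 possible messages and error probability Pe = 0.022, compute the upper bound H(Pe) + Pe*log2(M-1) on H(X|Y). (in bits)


H(Pe) = -Pe*log2(Pe) - (1-Pe)*log2(1-Pe) = -0.022*log2(0.022) - 0.978*log2(0.978) = 0.121140 + 0.031388 = 0.1525. Pe*log2(M-1) = 0.022*log2(28) = 0.105762. Bound = H(Pe) + Pe*log2(M-1) = 0.121140 + 0.031388 + 0.105762 = 0.2583

0.2583 bits


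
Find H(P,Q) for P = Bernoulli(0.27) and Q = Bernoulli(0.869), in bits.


H(P,Q) = -p*log2(q) - (1-p)*log2(1-q). -0.27*log2(0.869) = 0.054694; -0.73*log2(0.131) = 2.140624. H(P,Q) = 0.054694 + 2.140624 = 2.1953

2.1953 bits


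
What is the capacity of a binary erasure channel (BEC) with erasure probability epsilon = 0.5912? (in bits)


C = 1 - epsilon = 1 - 0.5912 = 0.4088

0.4088 bits


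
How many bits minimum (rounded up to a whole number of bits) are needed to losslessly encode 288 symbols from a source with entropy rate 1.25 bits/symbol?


Minimum bits >= n * H = 288 * 1.25 = 360.0, rounded up to a whole number of bits = 360

360 bits


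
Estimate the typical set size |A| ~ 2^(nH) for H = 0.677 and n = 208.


log2|A_typical| = nH = 208 * 0.677 = 140.816, so |A_typical| ~ 2^140.816 = 2.454e+42

2.454e+42


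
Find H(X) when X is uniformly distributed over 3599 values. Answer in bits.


H = log2(n) = log2(3599) = 11.8134

11.8134 bits


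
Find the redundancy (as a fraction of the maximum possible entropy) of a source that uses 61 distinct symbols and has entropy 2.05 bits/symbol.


H_max = log2(K) = log2(61) = 5.9307 bits/symbol. Redundancy = 1 - H/H_max = 1 - 2.05/5.9307 = 1 - 0.3457 = 0.6543

0.6543


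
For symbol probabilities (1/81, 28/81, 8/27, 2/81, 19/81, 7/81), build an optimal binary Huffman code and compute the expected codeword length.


Huffman construction (repeatedly merge the two least-probable nodes; each merge adds 1 bit to every symbol beneath it): 1/81 + 2/81 = 1/27; 1/27 + 7/81 = 10/81; 10/81 + 19/81 = 29/81; 8/27 + 28/81 = 52/81; 29/81 + 52/81 = 1. Resulting codeword lengths (in the order the probabilities were given): (4, 2, 2, 4, 2, 3). L_avg = sum(p_i * l_i) = 1/81*4 + 28/81*2 + 8/27*2 + 2/81*4 + 19/81*2 + 7/81*3 = 175/81 = 2.1605

2.1605 bits


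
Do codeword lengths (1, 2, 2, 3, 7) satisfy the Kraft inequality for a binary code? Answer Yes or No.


Kraft sum = sum(2^(-l_i)) = 1.1328, need <= 1. Result: violated (a binary prefix-free code with these lengths cannot exist)

No


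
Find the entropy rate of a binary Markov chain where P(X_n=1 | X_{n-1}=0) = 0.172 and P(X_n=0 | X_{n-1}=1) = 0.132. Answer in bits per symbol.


Stationary distribution: pi_0 = p10/(p01+p10) = 0.4342, pi_1 = 0.5658. Entropy rate H' = pi_0*H(p01) + pi_1*H(p10) = 0.4342*0.6623 + 0.5658*0.5629 = 0.606

0.606 bits/symbol


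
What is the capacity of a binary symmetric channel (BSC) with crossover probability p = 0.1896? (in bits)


H(p) = -p*log2(p) - (1-p)*log2(1-p) = -0.1896*log2(0.1896) - 0.8104*log2(0.8104) = 0.454845 + 0.245789 = 0.7006. C = 1 - H(p) = 1 - 0.7006 = 0.2994

0.2994 bits


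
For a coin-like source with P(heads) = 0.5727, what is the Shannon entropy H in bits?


H = -p*log2(p) - (1-p)*log2(1-p). -0.5727*log2(0.5727) = 0.460536; -0.4273*log2(0.4273) = 0.524160. H = 0.460536 + 0.524160 = 0.9847

0.9847 bits


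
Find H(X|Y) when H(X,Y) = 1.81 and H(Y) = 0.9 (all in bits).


H(X|Y) = H(X,Y) - H(Y) = 1.81 - 0.9 = 0.91

0.91 bits


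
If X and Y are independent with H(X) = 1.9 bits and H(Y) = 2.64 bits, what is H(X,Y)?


For independent variables, H(X,Y) = H(X) + H(Y) = 1.9 + 2.64 = 4.54

4.54 bits


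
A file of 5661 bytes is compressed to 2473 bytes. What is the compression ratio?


Ratio = original / compressed = 5661 / 2473 = 2.2891

2.2891


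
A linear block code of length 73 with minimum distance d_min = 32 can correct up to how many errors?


Correction capability = floor((d-1)/2) = floor((32-1)/2) = 15

15 errors


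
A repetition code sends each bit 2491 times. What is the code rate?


Rate = k/n = 1/2491

1/2491


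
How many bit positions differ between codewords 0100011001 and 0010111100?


Count differing positions: . ^ ^ . ^ . . ^ . ^ = 5 differences

5


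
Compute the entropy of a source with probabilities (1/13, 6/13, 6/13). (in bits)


H = -sum(p_i * log2(p_i)). Terms: -(1/13)*log2(1/13) = 0.284649; -(6/13)*log2(6/13) = 0.514836; -(6/13)*log2(6/13) = 0.514836. H = 0.284649 + 0.514836 + 0.514836 = 1.3143

1.3143 bits


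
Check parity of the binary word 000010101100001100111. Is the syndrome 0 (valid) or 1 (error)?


Syndrome = XOR of all bits = 0 XOR 0 XOR 0 XOR 0 XOR 1 XOR 0 XOR 1 XOR 0 XOR 1 XOR 1 XOR 0 XOR 0 XOR 0 XOR 0 XOR 1 XOR 1 XOR 0 XOR 0 XOR 1 XOR 1 XOR 1 = 1

1


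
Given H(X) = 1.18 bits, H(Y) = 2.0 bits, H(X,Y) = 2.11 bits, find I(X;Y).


I(X;Y) = H(X) + H(Y) - H(X,Y) = 1.18 + 2.0 - 2.11 = 1.07

1.07 bits


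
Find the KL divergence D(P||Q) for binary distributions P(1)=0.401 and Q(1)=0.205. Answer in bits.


KL = p*log2(p/q) + (1-p)*log2((1-p)/(1-q)) = 0.401*log2(0.401/0.205) + 0.599*log2(0.599/0.795) = 0.1435

0.1435 bits


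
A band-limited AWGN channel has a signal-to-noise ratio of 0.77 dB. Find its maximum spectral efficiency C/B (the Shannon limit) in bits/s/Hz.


SNR_linear = 10^(0.77/10) = 1.194; C/B = log2(1 + SNR_linear) = log2(1 + 1.194) = 1.1336

1.1336 bits/s/Hz


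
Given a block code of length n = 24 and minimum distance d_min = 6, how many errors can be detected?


Detection capability = d_min - 1 = 6 - 1 = 5

5 errors


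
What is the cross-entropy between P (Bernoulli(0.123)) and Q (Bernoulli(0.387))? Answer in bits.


H(P,Q) = -p*log2(q) - (1-p)*log2(1-q). -0.123*log2(0.387) = 0.168460; -0.877*log2(0.613) = 0.619198. H(P,Q) = 0.168460 + 0.619198 = 0.7877

0.7877 bits


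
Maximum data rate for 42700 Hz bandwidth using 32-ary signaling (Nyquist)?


Rate = 2 * B * log2(M) = 2 * 42700 * 5.0 = 427000.0

427000.0 bps


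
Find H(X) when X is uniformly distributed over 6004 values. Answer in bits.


H = log2(n) = log2(6004) = 12.5517

12.5517 bits


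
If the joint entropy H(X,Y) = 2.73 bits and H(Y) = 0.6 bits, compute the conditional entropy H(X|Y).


H(X|Y) = H(X,Y) - H(Y) = 2.73 - 0.6 = 2.13

2.13 bits


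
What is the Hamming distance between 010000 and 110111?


Count differing positions: ^ . . ^ ^ ^ = 4 differences

4


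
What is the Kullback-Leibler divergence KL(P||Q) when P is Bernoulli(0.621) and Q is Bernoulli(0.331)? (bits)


KL = p*log2(p/q) + (1-p)*log2((1-p)/(1-q)) = 0.621*log2(0.621/0.331) + 0.379*log2(0.379/0.669) = 0.253

0.253 bits


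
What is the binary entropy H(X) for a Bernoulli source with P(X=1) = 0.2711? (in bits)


H = -p*log2(p) - (1-p)*log2(1-p). -0.2711*log2(0.2711) = 0.510509; -0.7289*log2(0.7289) = 0.332529. H = 0.510509 + 0.332529 = 0.843

0.843 bits


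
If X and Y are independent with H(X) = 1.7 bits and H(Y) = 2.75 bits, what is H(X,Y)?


For independent variables, H(X,Y) = H(X) + H(Y) = 1.7 + 2.75 = 4.45

4.45 bits


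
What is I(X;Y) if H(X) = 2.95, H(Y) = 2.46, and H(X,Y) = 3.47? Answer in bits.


I(X;Y) = H(X) + H(Y) - H(X,Y) = 2.95 + 2.46 - 3.47 = 1.94

1.94 bits


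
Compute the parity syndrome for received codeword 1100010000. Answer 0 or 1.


Syndrome = XOR of all bits = 1 XOR 1 XOR 0 XOR 0 XOR 0 XOR 1 XOR 0 XOR 0 XOR 0 XOR 0 = 1

1


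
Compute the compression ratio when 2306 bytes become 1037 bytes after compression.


Ratio = original / compressed = 2306 / 1037 = 2.2237

2.2237
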